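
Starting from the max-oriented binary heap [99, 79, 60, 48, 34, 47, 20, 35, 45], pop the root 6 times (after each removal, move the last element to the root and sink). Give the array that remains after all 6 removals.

[35, 34, 20]

extract-max #1 returns 99:
  remove root 99; move last element 45 to root → [45, 79, 60, 48, 34, 47, 20, 35]
  45 vs larger child 79 at index 1, swap → [79, 45, 60, 48, 34, 47, 20, 35]
  45 vs larger child 48 at index 3, swap → [79, 48, 60, 45, 34, 47, 20, 35]
extract-max #2 returns 79:
  remove root 79; move last element 35 to root → [35, 48, 60, 45, 34, 47, 20]
  35 vs larger child 60 at index 2, swap → [60, 48, 35, 45, 34, 47, 20]
  35 vs larger child 47 at index 5, swap → [60, 48, 47, 45, 34, 35, 20]
extract-max #3 returns 60:
  remove root 60; move last element 20 to root → [20, 48, 47, 45, 34, 35]
  20 vs larger child 48 at index 1, swap → [48, 20, 47, 45, 34, 35]
  20 vs larger child 45 at index 3, swap → [48, 45, 47, 20, 34, 35]
extract-max #4 returns 48:
  remove root 48; move last element 35 to root → [35, 45, 47, 20, 34]
  35 vs larger child 47 at index 2, swap → [47, 45, 35, 20, 34]
extract-max #5 returns 47:
  remove root 47; move last element 34 to root → [34, 45, 35, 20]
  34 vs larger child 45 at index 1, swap → [45, 34, 35, 20]
extract-max #6 returns 45:
  remove root 45; move last element 20 to root → [20, 34, 35]
  20 vs larger child 35 at index 2, swap → [35, 34, 20]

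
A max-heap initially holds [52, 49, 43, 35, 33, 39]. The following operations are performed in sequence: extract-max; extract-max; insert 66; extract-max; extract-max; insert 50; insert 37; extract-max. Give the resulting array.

[39, 37, 33, 35]

extract-max → returns 52:
  remove root 52; move last element 39 to root → [39, 49, 43, 35, 33]
  39 vs larger child 49 at index 1, swap → [49, 39, 43, 35, 33]
extract-max → returns 49:
  remove root 49; move last element 33 to root → [33, 39, 43, 35]
  33 vs larger child 43 at index 2, swap → [43, 39, 33, 35]
insert 66:
  append 66 at index 4 → [43, 39, 33, 35, 66]
  66 > parent 39 at index 1, swap → [43, 66, 33, 35, 39]
  66 > parent 43 at index 0, swap → [66, 43, 33, 35, 39]
extract-max → returns 66:
  remove root 66; move last element 39 to root → [39, 43, 33, 35]
  39 vs larger child 43 at index 1, swap → [43, 39, 33, 35]
extract-max → returns 43:
  remove root 43; move last element 35 to root → [35, 39, 33]
  35 vs larger child 39 at index 1, swap → [39, 35, 33]
insert 50:
  append 50 at index 3 → [39, 35, 33, 50]
  50 > parent 35 at index 1, swap → [39, 50, 33, 35]
  50 > parent 39 at index 0, swap → [50, 39, 33, 35]
insert 37:
  append 37 at index 4 → [50, 39, 33, 35, 37] (no swap needed)
extract-max → returns 50:
  remove root 50; move last element 37 to root → [37, 39, 33, 35]
  37 vs larger child 39 at index 1, swap → [39, 37, 33, 35]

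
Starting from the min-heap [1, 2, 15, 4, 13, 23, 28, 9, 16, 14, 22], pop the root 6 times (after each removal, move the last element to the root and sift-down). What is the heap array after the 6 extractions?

[15, 16, 23, 22, 28]

extract-min #1 returns 1:
  remove root 1; move last element 22 to root → [22, 2, 15, 4, 13, 23, 28, 9, 16, 14]
  22 vs smaller child 2 at index 1, swap → [2, 22, 15, 4, 13, 23, 28, 9, 16, 14]
  22 vs smaller child 4 at index 3, swap → [2, 4, 15, 22, 13, 23, 28, 9, 16, 14]
  22 vs smaller child 9 at index 7, swap → [2, 4, 15, 9, 13, 23, 28, 22, 16, 14]
extract-min #2 returns 2:
  remove root 2; move last element 14 to root → [14, 4, 15, 9, 13, 23, 28, 22, 16]
  14 vs smaller child 4 at index 1, swap → [4, 14, 15, 9, 13, 23, 28, 22, 16]
  14 vs smaller child 9 at index 3, swap → [4, 9, 15, 14, 13, 23, 28, 22, 16]
extract-min #3 returns 4:
  remove root 4; move last element 16 to root → [16, 9, 15, 14, 13, 23, 28, 22]
  16 vs smaller child 9 at index 1, swap → [9, 16, 15, 14, 13, 23, 28, 22]
  16 vs smaller child 13 at index 4, swap → [9, 13, 15, 14, 16, 23, 28, 22]
extract-min #4 returns 9:
  remove root 9; move last element 22 to root → [22, 13, 15, 14, 16, 23, 28]
  22 vs smaller child 13 at index 1, swap → [13, 22, 15, 14, 16, 23, 28]
  22 vs smaller child 14 at index 3, swap → [13, 14, 15, 22, 16, 23, 28]
extract-min #5 returns 13:
  remove root 13; move last element 28 to root → [28, 14, 15, 22, 16, 23]
  28 vs smaller child 14 at index 1, swap → [14, 28, 15, 22, 16, 23]
  28 vs smaller child 16 at index 4, swap → [14, 16, 15, 22, 28, 23]
extract-min #6 returns 14:
  remove root 14; move last element 23 to root → [23, 16, 15, 22, 28]
  23 vs smaller child 15 at index 2, swap → [15, 16, 23, 22, 28]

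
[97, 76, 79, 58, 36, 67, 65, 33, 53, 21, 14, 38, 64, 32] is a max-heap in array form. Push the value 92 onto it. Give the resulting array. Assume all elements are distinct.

[97, 76, 92, 58, 36, 67, 79, 33, 53, 21, 14, 38, 64, 32, 65]

append 92 at index 14 → [97, 76, 79, 58, 36, 67, 65, 33, 53, 21, 14, 38, 64, 32, 92]
92 > parent 65 at index 6, swap → [97, 76, 79, 58, 36, 67, 92, 33, 53, 21, 14, 38, 64, 32, 65]
92 > parent 79 at index 2, swap → [97, 76, 92, 58, 36, 67, 79, 33, 53, 21, 14, 38, 64, 32, 65]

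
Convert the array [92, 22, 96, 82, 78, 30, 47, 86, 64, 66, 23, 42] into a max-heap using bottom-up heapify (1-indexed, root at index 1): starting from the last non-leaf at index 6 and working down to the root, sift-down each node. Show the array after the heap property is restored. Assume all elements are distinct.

sift down from index 6:
  30 vs only child 42 at index 12, swap → [92, 22, 96, 82, 78, 42, 47, 86, 64, 66, 23, 30]
sift down from index 5: already satisfies heap property
sift down from index 4:
  82 vs larger child 86 at index 8, swap → [92, 22, 96, 86, 78, 42, 47, 82, 64, 66, 23, 30]
sift down from index 3: already satisfies heap property
sift down from index 2:
  22 vs larger child 86 at index 4, swap → [92, 86, 96, 22, 78, 42, 47, 82, 64, 66, 23, 30]
  22 vs larger child 82 at index 8, swap → [92, 86, 96, 82, 78, 42, 47, 22, 64, 66, 23, 30]
sift down from index 1:
  92 vs larger child 96 at index 3, swap → [96, 86, 92, 82, 78, 42, 47, 22, 64, 66, 23, 30]

[96, 86, 92, 82, 78, 42, 47, 22, 64, 66, 23, 30]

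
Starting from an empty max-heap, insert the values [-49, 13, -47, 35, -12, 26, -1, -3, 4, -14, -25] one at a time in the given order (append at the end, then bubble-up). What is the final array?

[35, 13, 26, 4, -12, -47, -1, -49, -3, -14, -25]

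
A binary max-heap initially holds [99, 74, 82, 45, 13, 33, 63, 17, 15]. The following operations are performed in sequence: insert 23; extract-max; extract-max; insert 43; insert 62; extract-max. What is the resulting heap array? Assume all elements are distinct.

[63, 62, 33, 43, 45, 23, 13, 15, 17]

insert 23:
  append 23 at index 9 → [99, 74, 82, 45, 13, 33, 63, 17, 15, 23]
  23 > parent 13 at index 4, swap → [99, 74, 82, 45, 23, 33, 63, 17, 15, 13]
extract-max → returns 99:
  remove root 99; move last element 13 to root → [13, 74, 82, 45, 23, 33, 63, 17, 15]
  13 vs larger child 82 at index 2, swap → [82, 74, 13, 45, 23, 33, 63, 17, 15]
  13 vs larger child 63 at index 6, swap → [82, 74, 63, 45, 23, 33, 13, 17, 15]
extract-max → returns 82:
  remove root 82; move last element 15 to root → [15, 74, 63, 45, 23, 33, 13, 17]
  15 vs larger child 74 at index 1, swap → [74, 15, 63, 45, 23, 33, 13, 17]
  15 vs larger child 45 at index 3, swap → [74, 45, 63, 15, 23, 33, 13, 17]
  15 vs only child 17 at index 7, swap → [74, 45, 63, 17, 23, 33, 13, 15]
insert 43:
  append 43 at index 8 → [74, 45, 63, 17, 23, 33, 13, 15, 43]
  43 > parent 17 at index 3, swap → [74, 45, 63, 43, 23, 33, 13, 15, 17]
insert 62:
  append 62 at index 9 → [74, 45, 63, 43, 23, 33, 13, 15, 17, 62]
  62 > parent 23 at index 4, swap → [74, 45, 63, 43, 62, 33, 13, 15, 17, 23]
  62 > parent 45 at index 1, swap → [74, 62, 63, 43, 45, 33, 13, 15, 17, 23]
extract-max → returns 74:
  remove root 74; move last element 23 to root → [23, 62, 63, 43, 45, 33, 13, 15, 17]
  23 vs larger child 63 at index 2, swap → [63, 62, 23, 43, 45, 33, 13, 15, 17]
  23 vs larger child 33 at index 5, swap → [63, 62, 33, 43, 45, 23, 13, 15, 17]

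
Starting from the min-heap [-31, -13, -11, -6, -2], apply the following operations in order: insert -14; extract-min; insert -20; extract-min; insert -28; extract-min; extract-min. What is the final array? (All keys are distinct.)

[-13, -6, -11, -2]

insert -14:
  append -14 at index 5 → [-31, -13, -11, -6, -2, -14]
  -14 < parent -11 at index 2, swap → [-31, -13, -14, -6, -2, -11]
extract-min → returns -31:
  remove root -31; move last element -11 to root → [-11, -13, -14, -6, -2]
  -11 vs smaller child -14 at index 2, swap → [-14, -13, -11, -6, -2]
insert -20:
  append -20 at index 5 → [-14, -13, -11, -6, -2, -20]
  -20 < parent -11 at index 2, swap → [-14, -13, -20, -6, -2, -11]
  -20 < parent -14 at index 0, swap → [-20, -13, -14, -6, -2, -11]
extract-min → returns -20:
  remove root -20; move last element -11 to root → [-11, -13, -14, -6, -2]
  -11 vs smaller child -14 at index 2, swap → [-14, -13, -11, -6, -2]
insert -28:
  append -28 at index 5 → [-14, -13, -11, -6, -2, -28]
  -28 < parent -11 at index 2, swap → [-14, -13, -28, -6, -2, -11]
  -28 < parent -14 at index 0, swap → [-28, -13, -14, -6, -2, -11]
extract-min → returns -28:
  remove root -28; move last element -11 to root → [-11, -13, -14, -6, -2]
  -11 vs smaller child -14 at index 2, swap → [-14, -13, -11, -6, -2]
extract-min → returns -14:
  remove root -14; move last element -2 to root → [-2, -13, -11, -6]
  -2 vs smaller child -13 at index 1, swap → [-13, -2, -11, -6]
  -2 vs only child -6 at index 3, swap → [-13, -6, -11, -2]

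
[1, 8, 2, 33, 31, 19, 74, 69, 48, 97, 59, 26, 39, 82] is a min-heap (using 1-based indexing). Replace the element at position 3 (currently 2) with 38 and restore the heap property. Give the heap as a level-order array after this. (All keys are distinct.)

[1, 8, 19, 33, 31, 26, 74, 69, 48, 97, 59, 38, 39, 82]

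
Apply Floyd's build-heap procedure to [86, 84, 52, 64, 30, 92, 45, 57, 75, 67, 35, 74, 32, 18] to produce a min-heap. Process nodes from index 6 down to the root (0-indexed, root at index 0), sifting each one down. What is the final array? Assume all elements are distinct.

[18, 30, 32, 57, 35, 74, 45, 64, 75, 67, 84, 86, 92, 52]

sift down from index 6:
  45 vs only child 18 at index 13, swap → [86, 84, 52, 64, 30, 92, 18, 57, 75, 67, 35, 74, 32, 45]
sift down from index 5:
  92 vs smaller child 32 at index 12, swap → [86, 84, 52, 64, 30, 32, 18, 57, 75, 67, 35, 74, 92, 45]
sift down from index 4: already satisfies heap property
sift down from index 3:
  64 vs smaller child 57 at index 7, swap → [86, 84, 52, 57, 30, 32, 18, 64, 75, 67, 35, 74, 92, 45]
sift down from index 2:
  52 vs smaller child 18 at index 6, swap → [86, 84, 18, 57, 30, 32, 52, 64, 75, 67, 35, 74, 92, 45]
  52 vs only child 45 at index 13, swap → [86, 84, 18, 57, 30, 32, 45, 64, 75, 67, 35, 74, 92, 52]
sift down from index 1:
  84 vs smaller child 30 at index 4, swap → [86, 30, 18, 57, 84, 32, 45, 64, 75, 67, 35, 74, 92, 52]
  84 vs smaller child 35 at index 10, swap → [86, 30, 18, 57, 35, 32, 45, 64, 75, 67, 84, 74, 92, 52]
sift down from index 0:
  86 vs smaller child 18 at index 2, swap → [18, 30, 86, 57, 35, 32, 45, 64, 75, 67, 84, 74, 92, 52]
  86 vs smaller child 32 at index 5, swap → [18, 30, 32, 57, 35, 86, 45, 64, 75, 67, 84, 74, 92, 52]
  86 vs smaller child 74 at index 11, swap → [18, 30, 32, 57, 35, 74, 45, 64, 75, 67, 84, 86, 92, 52]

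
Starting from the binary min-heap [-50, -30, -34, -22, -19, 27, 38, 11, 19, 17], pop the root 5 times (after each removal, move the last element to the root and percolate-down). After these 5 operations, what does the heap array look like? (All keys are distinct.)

extract-min #1 returns -50:
  remove root -50; move last element 17 to root → [17, -30, -34, -22, -19, 27, 38, 11, 19]
  17 vs smaller child -34 at index 2, swap → [-34, -30, 17, -22, -19, 27, 38, 11, 19]
extract-min #2 returns -34:
  remove root -34; move last element 19 to root → [19, -30, 17, -22, -19, 27, 38, 11]
  19 vs smaller child -30 at index 1, swap → [-30, 19, 17, -22, -19, 27, 38, 11]
  19 vs smaller child -22 at index 3, swap → [-30, -22, 17, 19, -19, 27, 38, 11]
  19 vs only child 11 at index 7, swap → [-30, -22, 17, 11, -19, 27, 38, 19]
extract-min #3 returns -30:
  remove root -30; move last element 19 to root → [19, -22, 17, 11, -19, 27, 38]
  19 vs smaller child -22 at index 1, swap → [-22, 19, 17, 11, -19, 27, 38]
  19 vs smaller child -19 at index 4, swap → [-22, -19, 17, 11, 19, 27, 38]
extract-min #4 returns -22:
  remove root -22; move last element 38 to root → [38, -19, 17, 11, 19, 27]
  38 vs smaller child -19 at index 1, swap → [-19, 38, 17, 11, 19, 27]
  38 vs smaller child 11 at index 3, swap → [-19, 11, 17, 38, 19, 27]
extract-min #5 returns -19:
  remove root -19; move last element 27 to root → [27, 11, 17, 38, 19]
  27 vs smaller child 11 at index 1, swap → [11, 27, 17, 38, 19]
  27 vs smaller child 19 at index 4, swap → [11, 19, 17, 38, 27]

[11, 19, 17, 38, 27]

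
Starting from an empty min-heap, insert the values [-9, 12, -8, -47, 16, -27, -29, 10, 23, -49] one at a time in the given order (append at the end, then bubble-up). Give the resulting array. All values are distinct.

[-49, -47, -29, 10, -9, -8, -27, 12, 23, 16]

Insert -9:
  append -9 at index 0 → [-9] (no swap needed)
Insert 12:
  append 12 at index 1 → [-9, 12] (no swap needed)
Insert -8:
  append -8 at index 2 → [-9, 12, -8] (no swap needed)
Insert -47:
  append -47 at index 3 → [-9, 12, -8, -47]
  -47 < parent 12 at index 1, swap → [-9, -47, -8, 12]
  -47 < parent -9 at index 0, swap → [-47, -9, -8, 12]
Insert 16:
  append 16 at index 4 → [-47, -9, -8, 12, 16] (no swap needed)
Insert -27:
  append -27 at index 5 → [-47, -9, -8, 12, 16, -27]
  -27 < parent -8 at index 2, swap → [-47, -9, -27, 12, 16, -8]
Insert -29:
  append -29 at index 6 → [-47, -9, -27, 12, 16, -8, -29]
  -29 < parent -27 at index 2, swap → [-47, -9, -29, 12, 16, -8, -27]
Insert 10:
  append 10 at index 7 → [-47, -9, -29, 12, 16, -8, -27, 10]
  10 < parent 12 at index 3, swap → [-47, -9, -29, 10, 16, -8, -27, 12]
Insert 23:
  append 23 at index 8 → [-47, -9, -29, 10, 16, -8, -27, 12, 23] (no swap needed)
Insert -49:
  append -49 at index 9 → [-47, -9, -29, 10, 16, -8, -27, 12, 23, -49]
  -49 < parent 16 at index 4, swap → [-47, -9, -29, 10, -49, -8, -27, 12, 23, 16]
  -49 < parent -9 at index 1, swap → [-47, -49, -29, 10, -9, -8, -27, 12, 23, 16]
  -49 < parent -47 at index 0, swap → [-49, -47, -29, 10, -9, -8, -27, 12, 23, 16]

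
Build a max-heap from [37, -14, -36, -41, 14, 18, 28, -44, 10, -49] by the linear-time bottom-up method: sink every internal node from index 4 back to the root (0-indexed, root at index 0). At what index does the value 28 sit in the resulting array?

2

sift down from index 4: already satisfies heap property
sift down from index 3:
  -41 vs larger child 10 at index 8, swap → [37, -14, -36, 10, 14, 18, 28, -44, -41, -49]
sift down from index 2:
  -36 vs larger child 28 at index 6, swap → [37, -14, 28, 10, 14, 18, -36, -44, -41, -49]
sift down from index 1:
  -14 vs larger child 14 at index 4, swap → [37, 14, 28, 10, -14, 18, -36, -44, -41, -49]
sift down from index 0: already satisfies heap property
resulting array: [37, 14, 28, 10, -14, 18, -36, -44, -41, -49]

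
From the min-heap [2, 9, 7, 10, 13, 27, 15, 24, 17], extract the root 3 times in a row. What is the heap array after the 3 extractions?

extract-min #1 returns 2:
  remove root 2; move last element 17 to root → [17, 9, 7, 10, 13, 27, 15, 24]
  17 vs smaller child 7 at index 2, swap → [7, 9, 17, 10, 13, 27, 15, 24]
  17 vs smaller child 15 at index 6, swap → [7, 9, 15, 10, 13, 27, 17, 24]
extract-min #2 returns 7:
  remove root 7; move last element 24 to root → [24, 9, 15, 10, 13, 27, 17]
  24 vs smaller child 9 at index 1, swap → [9, 24, 15, 10, 13, 27, 17]
  24 vs smaller child 10 at index 3, swap → [9, 10, 15, 24, 13, 27, 17]
extract-min #3 returns 9:
  remove root 9; move last element 17 to root → [17, 10, 15, 24, 13, 27]
  17 vs smaller child 10 at index 1, swap → [10, 17, 15, 24, 13, 27]
  17 vs smaller child 13 at index 4, swap → [10, 13, 15, 24, 17, 27]

[10, 13, 15, 24, 17, 27]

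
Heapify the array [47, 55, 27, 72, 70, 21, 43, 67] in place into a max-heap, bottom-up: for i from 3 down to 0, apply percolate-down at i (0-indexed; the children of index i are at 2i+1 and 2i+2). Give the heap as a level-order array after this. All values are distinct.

[72, 70, 43, 67, 47, 21, 27, 55]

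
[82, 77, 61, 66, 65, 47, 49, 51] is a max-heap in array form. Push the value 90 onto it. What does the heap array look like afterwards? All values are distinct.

[90, 82, 61, 77, 65, 47, 49, 51, 66]

append 90 at index 8 → [82, 77, 61, 66, 65, 47, 49, 51, 90]
90 > parent 66 at index 3, swap → [82, 77, 61, 90, 65, 47, 49, 51, 66]
90 > parent 77 at index 1, swap → [82, 90, 61, 77, 65, 47, 49, 51, 66]
90 > parent 82 at index 0, swap → [90, 82, 61, 77, 65, 47, 49, 51, 66]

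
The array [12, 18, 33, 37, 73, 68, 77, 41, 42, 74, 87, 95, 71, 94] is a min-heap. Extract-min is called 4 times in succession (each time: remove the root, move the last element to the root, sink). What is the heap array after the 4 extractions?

extract-min #1 returns 12:
  remove root 12; move last element 94 to root → [94, 18, 33, 37, 73, 68, 77, 41, 42, 74, 87, 95, 71]
  94 vs smaller child 18 at index 1, swap → [18, 94, 33, 37, 73, 68, 77, 41, 42, 74, 87, 95, 71]
  94 vs smaller child 37 at index 3, swap → [18, 37, 33, 94, 73, 68, 77, 41, 42, 74, 87, 95, 71]
  94 vs smaller child 41 at index 7, swap → [18, 37, 33, 41, 73, 68, 77, 94, 42, 74, 87, 95, 71]
extract-min #2 returns 18:
  remove root 18; move last element 71 to root → [71, 37, 33, 41, 73, 68, 77, 94, 42, 74, 87, 95]
  71 vs smaller child 33 at index 2, swap → [33, 37, 71, 41, 73, 68, 77, 94, 42, 74, 87, 95]
  71 vs smaller child 68 at index 5, swap → [33, 37, 68, 41, 73, 71, 77, 94, 42, 74, 87, 95]
extract-min #3 returns 33:
  remove root 33; move last element 95 to root → [95, 37, 68, 41, 73, 71, 77, 94, 42, 74, 87]
  95 vs smaller child 37 at index 1, swap → [37, 95, 68, 41, 73, 71, 77, 94, 42, 74, 87]
  95 vs smaller child 41 at index 3, swap → [37, 41, 68, 95, 73, 71, 77, 94, 42, 74, 87]
  95 vs smaller child 42 at index 8, swap → [37, 41, 68, 42, 73, 71, 77, 94, 95, 74, 87]
extract-min #4 returns 37:
  remove root 37; move last element 87 to root → [87, 41, 68, 42, 73, 71, 77, 94, 95, 74]
  87 vs smaller child 41 at index 1, swap → [41, 87, 68, 42, 73, 71, 77, 94, 95, 74]
  87 vs smaller child 42 at index 3, swap → [41, 42, 68, 87, 73, 71, 77, 94, 95, 74]

[41, 42, 68, 87, 73, 71, 77, 94, 95, 74]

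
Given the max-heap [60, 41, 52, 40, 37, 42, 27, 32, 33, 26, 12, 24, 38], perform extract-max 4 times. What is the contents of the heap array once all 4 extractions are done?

[40, 37, 38, 33, 26, 24, 27, 32, 12]

extract-max #1 returns 60:
  remove root 60; move last element 38 to root → [38, 41, 52, 40, 37, 42, 27, 32, 33, 26, 12, 24]
  38 vs larger child 52 at index 2, swap → [52, 41, 38, 40, 37, 42, 27, 32, 33, 26, 12, 24]
  38 vs larger child 42 at index 5, swap → [52, 41, 42, 40, 37, 38, 27, 32, 33, 26, 12, 24]
extract-max #2 returns 52:
  remove root 52; move last element 24 to root → [24, 41, 42, 40, 37, 38, 27, 32, 33, 26, 12]
  24 vs larger child 42 at index 2, swap → [42, 41, 24, 40, 37, 38, 27, 32, 33, 26, 12]
  24 vs larger child 38 at index 5, swap → [42, 41, 38, 40, 37, 24, 27, 32, 33, 26, 12]
extract-max #3 returns 42:
  remove root 42; move last element 12 to root → [12, 41, 38, 40, 37, 24, 27, 32, 33, 26]
  12 vs larger child 41 at index 1, swap → [41, 12, 38, 40, 37, 24, 27, 32, 33, 26]
  12 vs larger child 40 at index 3, swap → [41, 40, 38, 12, 37, 24, 27, 32, 33, 26]
  12 vs larger child 33 at index 8, swap → [41, 40, 38, 33, 37, 24, 27, 32, 12, 26]
extract-max #4 returns 41:
  remove root 41; move last element 26 to root → [26, 40, 38, 33, 37, 24, 27, 32, 12]
  26 vs larger child 40 at index 1, swap → [40, 26, 38, 33, 37, 24, 27, 32, 12]
  26 vs larger child 37 at index 4, swap → [40, 37, 38, 33, 26, 24, 27, 32, 12]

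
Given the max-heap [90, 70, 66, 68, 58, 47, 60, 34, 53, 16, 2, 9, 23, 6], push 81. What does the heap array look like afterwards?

[90, 70, 81, 68, 58, 47, 66, 34, 53, 16, 2, 9, 23, 6, 60]

append 81 at index 14 → [90, 70, 66, 68, 58, 47, 60, 34, 53, 16, 2, 9, 23, 6, 81]
81 > parent 60 at index 6, swap → [90, 70, 66, 68, 58, 47, 81, 34, 53, 16, 2, 9, 23, 6, 60]
81 > parent 66 at index 2, swap → [90, 70, 81, 68, 58, 47, 66, 34, 53, 16, 2, 9, 23, 6, 60]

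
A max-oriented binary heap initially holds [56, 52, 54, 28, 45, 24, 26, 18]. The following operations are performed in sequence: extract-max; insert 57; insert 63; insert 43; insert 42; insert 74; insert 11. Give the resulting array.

extract-max → returns 56:
  remove root 56; move last element 18 to root → [18, 52, 54, 28, 45, 24, 26]
  18 vs larger child 54 at index 2, swap → [54, 52, 18, 28, 45, 24, 26]
  18 vs larger child 26 at index 6, swap → [54, 52, 26, 28, 45, 24, 18]
insert 57:
  append 57 at index 7 → [54, 52, 26, 28, 45, 24, 18, 57]
  57 > parent 28 at index 3, swap → [54, 52, 26, 57, 45, 24, 18, 28]
  57 > parent 52 at index 1, swap → [54, 57, 26, 52, 45, 24, 18, 28]
  57 > parent 54 at index 0, swap → [57, 54, 26, 52, 45, 24, 18, 28]
insert 63:
  append 63 at index 8 → [57, 54, 26, 52, 45, 24, 18, 28, 63]
  63 > parent 52 at index 3, swap → [57, 54, 26, 63, 45, 24, 18, 28, 52]
  63 > parent 54 at index 1, swap → [57, 63, 26, 54, 45, 24, 18, 28, 52]
  63 > parent 57 at index 0, swap → [63, 57, 26, 54, 45, 24, 18, 28, 52]
insert 43:
  append 43 at index 9 → [63, 57, 26, 54, 45, 24, 18, 28, 52, 43] (no swap needed)
insert 42:
  append 42 at index 10 → [63, 57, 26, 54, 45, 24, 18, 28, 52, 43, 42] (no swap needed)
insert 74:
  append 74 at index 11 → [63, 57, 26, 54, 45, 24, 18, 28, 52, 43, 42, 74]
  74 > parent 24 at index 5, swap → [63, 57, 26, 54, 45, 74, 18, 28, 52, 43, 42, 24]
  74 > parent 26 at index 2, swap → [63, 57, 74, 54, 45, 26, 18, 28, 52, 43, 42, 24]
  74 > parent 63 at index 0, swap → [74, 57, 63, 54, 45, 26, 18, 28, 52, 43, 42, 24]
insert 11:
  append 11 at index 12 → [74, 57, 63, 54, 45, 26, 18, 28, 52, 43, 42, 24, 11] (no swap needed)

[74, 57, 63, 54, 45, 26, 18, 28, 52, 43, 42, 24, 11]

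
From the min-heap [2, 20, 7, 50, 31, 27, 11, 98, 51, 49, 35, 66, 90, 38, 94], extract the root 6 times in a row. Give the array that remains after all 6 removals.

[35, 49, 38, 50, 90, 66, 94, 98, 51]

extract-min #1 returns 2:
  remove root 2; move last element 94 to root → [94, 20, 7, 50, 31, 27, 11, 98, 51, 49, 35, 66, 90, 38]
  94 vs smaller child 7 at index 2, swap → [7, 20, 94, 50, 31, 27, 11, 98, 51, 49, 35, 66, 90, 38]
  94 vs smaller child 11 at index 6, swap → [7, 20, 11, 50, 31, 27, 94, 98, 51, 49, 35, 66, 90, 38]
  94 vs only child 38 at index 13, swap → [7, 20, 11, 50, 31, 27, 38, 98, 51, 49, 35, 66, 90, 94]
extract-min #2 returns 7:
  remove root 7; move last element 94 to root → [94, 20, 11, 50, 31, 27, 38, 98, 51, 49, 35, 66, 90]
  94 vs smaller child 11 at index 2, swap → [11, 20, 94, 50, 31, 27, 38, 98, 51, 49, 35, 66, 90]
  94 vs smaller child 27 at index 5, swap → [11, 20, 27, 50, 31, 94, 38, 98, 51, 49, 35, 66, 90]
  94 vs smaller child 66 at index 11, swap → [11, 20, 27, 50, 31, 66, 38, 98, 51, 49, 35, 94, 90]
extract-min #3 returns 11:
  remove root 11; move last element 90 to root → [90, 20, 27, 50, 31, 66, 38, 98, 51, 49, 35, 94]
  90 vs smaller child 20 at index 1, swap → [20, 90, 27, 50, 31, 66, 38, 98, 51, 49, 35, 94]
  90 vs smaller child 31 at index 4, swap → [20, 31, 27, 50, 90, 66, 38, 98, 51, 49, 35, 94]
  90 vs smaller child 35 at index 10, swap → [20, 31, 27, 50, 35, 66, 38, 98, 51, 49, 90, 94]
extract-min #4 returns 20:
  remove root 20; move last element 94 to root → [94, 31, 27, 50, 35, 66, 38, 98, 51, 49, 90]
  94 vs smaller child 27 at index 2, swap → [27, 31, 94, 50, 35, 66, 38, 98, 51, 49, 90]
  94 vs smaller child 38 at index 6, swap → [27, 31, 38, 50, 35, 66, 94, 98, 51, 49, 90]
extract-min #5 returns 27:
  remove root 27; move last element 90 to root → [90, 31, 38, 50, 35, 66, 94, 98, 51, 49]
  90 vs smaller child 31 at index 1, swap → [31, 90, 38, 50, 35, 66, 94, 98, 51, 49]
  90 vs smaller child 35 at index 4, swap → [31, 35, 38, 50, 90, 66, 94, 98, 51, 49]
  90 vs only child 49 at index 9, swap → [31, 35, 38, 50, 49, 66, 94, 98, 51, 90]
extract-min #6 returns 31:
  remove root 31; move last element 90 to root → [90, 35, 38, 50, 49, 66, 94, 98, 51]
  90 vs smaller child 35 at index 1, swap → [35, 90, 38, 50, 49, 66, 94, 98, 51]
  90 vs smaller child 49 at index 4, swap → [35, 49, 38, 50, 90, 66, 94, 98, 51]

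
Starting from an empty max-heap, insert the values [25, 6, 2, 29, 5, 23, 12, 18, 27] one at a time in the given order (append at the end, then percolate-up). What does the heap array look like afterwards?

Insert 25:
  append 25 at index 0 → [25] (no swap needed)
Insert 6:
  append 6 at index 1 → [25, 6] (no swap needed)
Insert 2:
  append 2 at index 2 → [25, 6, 2] (no swap needed)
Insert 29:
  append 29 at index 3 → [25, 6, 2, 29]
  29 > parent 6 at index 1, swap → [25, 29, 2, 6]
  29 > parent 25 at index 0, swap → [29, 25, 2, 6]
Insert 5:
  append 5 at index 4 → [29, 25, 2, 6, 5] (no swap needed)
Insert 23:
  append 23 at index 5 → [29, 25, 2, 6, 5, 23]
  23 > parent 2 at index 2, swap → [29, 25, 23, 6, 5, 2]
Insert 12:
  append 12 at index 6 → [29, 25, 23, 6, 5, 2, 12] (no swap needed)
Insert 18:
  append 18 at index 7 → [29, 25, 23, 6, 5, 2, 12, 18]
  18 > parent 6 at index 3, swap → [29, 25, 23, 18, 5, 2, 12, 6]
Insert 27:
  append 27 at index 8 → [29, 25, 23, 18, 5, 2, 12, 6, 27]
  27 > parent 18 at index 3, swap → [29, 25, 23, 27, 5, 2, 12, 6, 18]
  27 > parent 25 at index 1, swap → [29, 27, 23, 25, 5, 2, 12, 6, 18]

[29, 27, 23, 25, 5, 2, 12, 6, 18]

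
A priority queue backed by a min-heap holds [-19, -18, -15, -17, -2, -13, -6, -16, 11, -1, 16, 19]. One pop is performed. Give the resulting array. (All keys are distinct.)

[-18, -17, -15, -16, -2, -13, -6, 19, 11, -1, 16]

remove root -19; move last element 19 to root → [19, -18, -15, -17, -2, -13, -6, -16, 11, -1, 16]
19 vs smaller child -18 at index 1, swap → [-18, 19, -15, -17, -2, -13, -6, -16, 11, -1, 16]
19 vs smaller child -17 at index 3, swap → [-18, -17, -15, 19, -2, -13, -6, -16, 11, -1, 16]
19 vs smaller child -16 at index 7, swap → [-18, -17, -15, -16, -2, -13, -6, 19, 11, -1, 16]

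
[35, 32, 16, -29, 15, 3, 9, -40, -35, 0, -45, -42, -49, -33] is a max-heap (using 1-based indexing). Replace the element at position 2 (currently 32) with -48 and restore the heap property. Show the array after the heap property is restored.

set index 2 from 32 to -48 → [35, -48, 16, -29, 15, 3, 9, -40, -35, 0, -45, -42, -49, -33]
-48 vs larger child 15 at index 5, swap → [35, 15, 16, -29, -48, 3, 9, -40, -35, 0, -45, -42, -49, -33]
-48 vs larger child 0 at index 10, swap → [35, 15, 16, -29, 0, 3, 9, -40, -35, -48, -45, -42, -49, -33]

[35, 15, 16, -29, 0, 3, 9, -40, -35, -48, -45, -42, -49, -33]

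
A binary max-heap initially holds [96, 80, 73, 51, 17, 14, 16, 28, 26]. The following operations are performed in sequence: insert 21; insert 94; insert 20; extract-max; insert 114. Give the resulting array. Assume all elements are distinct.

[114, 80, 94, 51, 21, 73, 16, 28, 26, 17, 14, 20]

insert 21:
  append 21 at index 9 → [96, 80, 73, 51, 17, 14, 16, 28, 26, 21]
  21 > parent 17 at index 4, swap → [96, 80, 73, 51, 21, 14, 16, 28, 26, 17]
insert 94:
  append 94 at index 10 → [96, 80, 73, 51, 21, 14, 16, 28, 26, 17, 94]
  94 > parent 21 at index 4, swap → [96, 80, 73, 51, 94, 14, 16, 28, 26, 17, 21]
  94 > parent 80 at index 1, swap → [96, 94, 73, 51, 80, 14, 16, 28, 26, 17, 21]
insert 20:
  append 20 at index 11 → [96, 94, 73, 51, 80, 14, 16, 28, 26, 17, 21, 20]
  20 > parent 14 at index 5, swap → [96, 94, 73, 51, 80, 20, 16, 28, 26, 17, 21, 14]
extract-max → returns 96:
  remove root 96; move last element 14 to root → [14, 94, 73, 51, 80, 20, 16, 28, 26, 17, 21]
  14 vs larger child 94 at index 1, swap → [94, 14, 73, 51, 80, 20, 16, 28, 26, 17, 21]
  14 vs larger child 80 at index 4, swap → [94, 80, 73, 51, 14, 20, 16, 28, 26, 17, 21]
  14 vs larger child 21 at index 10, swap → [94, 80, 73, 51, 21, 20, 16, 28, 26, 17, 14]
insert 114:
  append 114 at index 11 → [94, 80, 73, 51, 21, 20, 16, 28, 26, 17, 14, 114]
  114 > parent 20 at index 5, swap → [94, 80, 73, 51, 21, 114, 16, 28, 26, 17, 14, 20]
  114 > parent 73 at index 2, swap → [94, 80, 114, 51, 21, 73, 16, 28, 26, 17, 14, 20]
  114 > parent 94 at index 0, swap → [114, 80, 94, 51, 21, 73, 16, 28, 26, 17, 14, 20]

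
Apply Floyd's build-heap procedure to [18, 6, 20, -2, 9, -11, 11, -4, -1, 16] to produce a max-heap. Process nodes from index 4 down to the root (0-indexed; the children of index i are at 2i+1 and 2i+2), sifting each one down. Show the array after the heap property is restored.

[20, 16, 18, -1, 9, -11, 11, -4, -2, 6]

sift down from index 4:
  9 vs only child 16 at index 9, swap → [18, 6, 20, -2, 16, -11, 11, -4, -1, 9]
sift down from index 3:
  -2 vs larger child -1 at index 8, swap → [18, 6, 20, -1, 16, -11, 11, -4, -2, 9]
sift down from index 2: already satisfies heap property
sift down from index 1:
  6 vs larger child 16 at index 4, swap → [18, 16, 20, -1, 6, -11, 11, -4, -2, 9]
  6 vs only child 9 at index 9, swap → [18, 16, 20, -1, 9, -11, 11, -4, -2, 6]
sift down from index 0:
  18 vs larger child 20 at index 2, swap → [20, 16, 18, -1, 9, -11, 11, -4, -2, 6]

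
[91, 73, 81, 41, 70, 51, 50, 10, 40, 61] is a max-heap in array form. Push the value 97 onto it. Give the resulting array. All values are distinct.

append 97 at index 10 → [91, 73, 81, 41, 70, 51, 50, 10, 40, 61, 97]
97 > parent 70 at index 4, swap → [91, 73, 81, 41, 97, 51, 50, 10, 40, 61, 70]
97 > parent 73 at index 1, swap → [91, 97, 81, 41, 73, 51, 50, 10, 40, 61, 70]
97 > parent 91 at index 0, swap → [97, 91, 81, 41, 73, 51, 50, 10, 40, 61, 70]

[97, 91, 81, 41, 73, 51, 50, 10, 40, 61, 70]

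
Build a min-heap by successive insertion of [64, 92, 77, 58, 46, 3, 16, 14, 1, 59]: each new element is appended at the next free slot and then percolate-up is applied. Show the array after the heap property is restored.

[1, 3, 16, 14, 59, 77, 46, 92, 58, 64]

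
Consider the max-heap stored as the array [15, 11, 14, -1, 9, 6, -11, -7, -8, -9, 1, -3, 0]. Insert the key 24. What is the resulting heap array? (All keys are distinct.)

[24, 11, 15, -1, 9, 6, 14, -7, -8, -9, 1, -3, 0, -11]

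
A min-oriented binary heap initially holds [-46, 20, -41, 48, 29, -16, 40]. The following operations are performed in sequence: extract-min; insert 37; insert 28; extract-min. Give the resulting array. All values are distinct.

[-16, 20, 37, 28, 29, 40, 48]

extract-min → returns -46:
  remove root -46; move last element 40 to root → [40, 20, -41, 48, 29, -16]
  40 vs smaller child -41 at index 2, swap → [-41, 20, 40, 48, 29, -16]
  40 vs only child -16 at index 5, swap → [-41, 20, -16, 48, 29, 40]
insert 37:
  append 37 at index 6 → [-41, 20, -16, 48, 29, 40, 37] (no swap needed)
insert 28:
  append 28 at index 7 → [-41, 20, -16, 48, 29, 40, 37, 28]
  28 < parent 48 at index 3, swap → [-41, 20, -16, 28, 29, 40, 37, 48]
extract-min → returns -41:
  remove root -41; move last element 48 to root → [48, 20, -16, 28, 29, 40, 37]
  48 vs smaller child -16 at index 2, swap → [-16, 20, 48, 28, 29, 40, 37]
  48 vs smaller child 37 at index 6, swap → [-16, 20, 37, 28, 29, 40, 48]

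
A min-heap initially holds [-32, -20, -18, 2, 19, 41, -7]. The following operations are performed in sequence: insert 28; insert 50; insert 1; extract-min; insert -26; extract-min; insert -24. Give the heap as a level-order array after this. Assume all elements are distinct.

insert 28:
  append 28 at index 7 → [-32, -20, -18, 2, 19, 41, -7, 28] (no swap needed)
insert 50:
  append 50 at index 8 → [-32, -20, -18, 2, 19, 41, -7, 28, 50] (no swap needed)
insert 1:
  append 1 at index 9 → [-32, -20, -18, 2, 19, 41, -7, 28, 50, 1]
  1 < parent 19 at index 4, swap → [-32, -20, -18, 2, 1, 41, -7, 28, 50, 19]
extract-min → returns -32:
  remove root -32; move last element 19 to root → [19, -20, -18, 2, 1, 41, -7, 28, 50]
  19 vs smaller child -20 at index 1, swap → [-20, 19, -18, 2, 1, 41, -7, 28, 50]
  19 vs smaller child 1 at index 4, swap → [-20, 1, -18, 2, 19, 41, -7, 28, 50]
insert -26:
  append -26 at index 9 → [-20, 1, -18, 2, 19, 41, -7, 28, 50, -26]
  -26 < parent 19 at index 4, swap → [-20, 1, -18, 2, -26, 41, -7, 28, 50, 19]
  -26 < parent 1 at index 1, swap → [-20, -26, -18, 2, 1, 41, -7, 28, 50, 19]
  -26 < parent -20 at index 0, swap → [-26, -20, -18, 2, 1, 41, -7, 28, 50, 19]
extract-min → returns -26:
  remove root -26; move last element 19 to root → [19, -20, -18, 2, 1, 41, -7, 28, 50]
  19 vs smaller child -20 at index 1, swap → [-20, 19, -18, 2, 1, 41, -7, 28, 50]
  19 vs smaller child 1 at index 4, swap → [-20, 1, -18, 2, 19, 41, -7, 28, 50]
insert -24:
  append -24 at index 9 → [-20, 1, -18, 2, 19, 41, -7, 28, 50, -24]
  -24 < parent 19 at index 4, swap → [-20, 1, -18, 2, -24, 41, -7, 28, 50, 19]
  -24 < parent 1 at index 1, swap → [-20, -24, -18, 2, 1, 41, -7, 28, 50, 19]
  -24 < parent -20 at index 0, swap → [-24, -20, -18, 2, 1, 41, -7, 28, 50, 19]

[-24, -20, -18, 2, 1, 41, -7, 28, 50, 19]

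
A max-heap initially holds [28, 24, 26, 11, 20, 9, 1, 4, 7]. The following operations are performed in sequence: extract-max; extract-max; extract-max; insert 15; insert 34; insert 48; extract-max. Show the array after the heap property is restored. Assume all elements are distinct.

extract-max → returns 28:
  remove root 28; move last element 7 to root → [7, 24, 26, 11, 20, 9, 1, 4]
  7 vs larger child 26 at index 2, swap → [26, 24, 7, 11, 20, 9, 1, 4]
  7 vs larger child 9 at index 5, swap → [26, 24, 9, 11, 20, 7, 1, 4]
extract-max → returns 26:
  remove root 26; move last element 4 to root → [4, 24, 9, 11, 20, 7, 1]
  4 vs larger child 24 at index 1, swap → [24, 4, 9, 11, 20, 7, 1]
  4 vs larger child 20 at index 4, swap → [24, 20, 9, 11, 4, 7, 1]
extract-max → returns 24:
  remove root 24; move last element 1 to root → [1, 20, 9, 11, 4, 7]
  1 vs larger child 20 at index 1, swap → [20, 1, 9, 11, 4, 7]
  1 vs larger child 11 at index 3, swap → [20, 11, 9, 1, 4, 7]
insert 15:
  append 15 at index 6 → [20, 11, 9, 1, 4, 7, 15]
  15 > parent 9 at index 2, swap → [20, 11, 15, 1, 4, 7, 9]
insert 34:
  append 34 at index 7 → [20, 11, 15, 1, 4, 7, 9, 34]
  34 > parent 1 at index 3, swap → [20, 11, 15, 34, 4, 7, 9, 1]
  34 > parent 11 at index 1, swap → [20, 34, 15, 11, 4, 7, 9, 1]
  34 > parent 20 at index 0, swap → [34, 20, 15, 11, 4, 7, 9, 1]
insert 48:
  append 48 at index 8 → [34, 20, 15, 11, 4, 7, 9, 1, 48]
  48 > parent 11 at index 3, swap → [34, 20, 15, 48, 4, 7, 9, 1, 11]
  48 > parent 20 at index 1, swap → [34, 48, 15, 20, 4, 7, 9, 1, 11]
  48 > parent 34 at index 0, swap → [48, 34, 15, 20, 4, 7, 9, 1, 11]
extract-max → returns 48:
  remove root 48; move last element 11 to root → [11, 34, 15, 20, 4, 7, 9, 1]
  11 vs larger child 34 at index 1, swap → [34, 11, 15, 20, 4, 7, 9, 1]
  11 vs larger child 20 at index 3, swap → [34, 20, 15, 11, 4, 7, 9, 1]

[34, 20, 15, 11, 4, 7, 9, 1]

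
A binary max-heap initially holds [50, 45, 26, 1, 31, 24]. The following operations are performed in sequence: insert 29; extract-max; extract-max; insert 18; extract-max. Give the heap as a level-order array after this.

insert 29:
  append 29 at index 6 → [50, 45, 26, 1, 31, 24, 29]
  29 > parent 26 at index 2, swap → [50, 45, 29, 1, 31, 24, 26]
extract-max → returns 50:
  remove root 50; move last element 26 to root → [26, 45, 29, 1, 31, 24]
  26 vs larger child 45 at index 1, swap → [45, 26, 29, 1, 31, 24]
  26 vs larger child 31 at index 4, swap → [45, 31, 29, 1, 26, 24]
extract-max → returns 45:
  remove root 45; move last element 24 to root → [24, 31, 29, 1, 26]
  24 vs larger child 31 at index 1, swap → [31, 24, 29, 1, 26]
  24 vs larger child 26 at index 4, swap → [31, 26, 29, 1, 24]
insert 18:
  append 18 at index 5 → [31, 26, 29, 1, 24, 18] (no swap needed)
extract-max → returns 31:
  remove root 31; move last element 18 to root → [18, 26, 29, 1, 24]
  18 vs larger child 29 at index 2, swap → [29, 26, 18, 1, 24]

[29, 26, 18, 1, 24]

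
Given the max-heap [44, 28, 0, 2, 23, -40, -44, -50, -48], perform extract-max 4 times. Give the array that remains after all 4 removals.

[0, -44, -40, -50, -48]

extract-max #1 returns 44:
  remove root 44; move last element -48 to root → [-48, 28, 0, 2, 23, -40, -44, -50]
  -48 vs larger child 28 at index 1, swap → [28, -48, 0, 2, 23, -40, -44, -50]
  -48 vs larger child 23 at index 4, swap → [28, 23, 0, 2, -48, -40, -44, -50]
extract-max #2 returns 28:
  remove root 28; move last element -50 to root → [-50, 23, 0, 2, -48, -40, -44]
  -50 vs larger child 23 at index 1, swap → [23, -50, 0, 2, -48, -40, -44]
  -50 vs larger child 2 at index 3, swap → [23, 2, 0, -50, -48, -40, -44]
extract-max #3 returns 23:
  remove root 23; move last element -44 to root → [-44, 2, 0, -50, -48, -40]
  -44 vs larger child 2 at index 1, swap → [2, -44, 0, -50, -48, -40]
extract-max #4 returns 2:
  remove root 2; move last element -40 to root → [-40, -44, 0, -50, -48]
  -40 vs larger child 0 at index 2, swap → [0, -44, -40, -50, -48]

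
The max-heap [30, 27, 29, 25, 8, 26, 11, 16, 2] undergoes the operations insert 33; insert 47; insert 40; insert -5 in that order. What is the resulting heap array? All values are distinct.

insert 33:
  append 33 at index 9 → [30, 27, 29, 25, 8, 26, 11, 16, 2, 33]
  33 > parent 8 at index 4, swap → [30, 27, 29, 25, 33, 26, 11, 16, 2, 8]
  33 > parent 27 at index 1, swap → [30, 33, 29, 25, 27, 26, 11, 16, 2, 8]
  33 > parent 30 at index 0, swap → [33, 30, 29, 25, 27, 26, 11, 16, 2, 8]
insert 47:
  append 47 at index 10 → [33, 30, 29, 25, 27, 26, 11, 16, 2, 8, 47]
  47 > parent 27 at index 4, swap → [33, 30, 29, 25, 47, 26, 11, 16, 2, 8, 27]
  47 > parent 30 at index 1, swap → [33, 47, 29, 25, 30, 26, 11, 16, 2, 8, 27]
  47 > parent 33 at index 0, swap → [47, 33, 29, 25, 30, 26, 11, 16, 2, 8, 27]
insert 40:
  append 40 at index 11 → [47, 33, 29, 25, 30, 26, 11, 16, 2, 8, 27, 40]
  40 > parent 26 at index 5, swap → [47, 33, 29, 25, 30, 40, 11, 16, 2, 8, 27, 26]
  40 > parent 29 at index 2, swap → [47, 33, 40, 25, 30, 29, 11, 16, 2, 8, 27, 26]
insert -5:
  append -5 at index 12 → [47, 33, 40, 25, 30, 29, 11, 16, 2, 8, 27, 26, -5] (no swap needed)

[47, 33, 40, 25, 30, 29, 11, 16, 2, 8, 27, 26, -5]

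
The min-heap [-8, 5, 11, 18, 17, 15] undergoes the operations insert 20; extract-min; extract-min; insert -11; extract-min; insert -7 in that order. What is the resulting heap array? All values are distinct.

insert 20:
  append 20 at index 6 → [-8, 5, 11, 18, 17, 15, 20] (no swap needed)
extract-min → returns -8:
  remove root -8; move last element 20 to root → [20, 5, 11, 18, 17, 15]
  20 vs smaller child 5 at index 1, swap → [5, 20, 11, 18, 17, 15]
  20 vs smaller child 17 at index 4, swap → [5, 17, 11, 18, 20, 15]
extract-min → returns 5:
  remove root 5; move last element 15 to root → [15, 17, 11, 18, 20]
  15 vs smaller child 11 at index 2, swap → [11, 17, 15, 18, 20]
insert -11:
  append -11 at index 5 → [11, 17, 15, 18, 20, -11]
  -11 < parent 15 at index 2, swap → [11, 17, -11, 18, 20, 15]
  -11 < parent 11 at index 0, swap → [-11, 17, 11, 18, 20, 15]
extract-min → returns -11:
  remove root -11; move last element 15 to root → [15, 17, 11, 18, 20]
  15 vs smaller child 11 at index 2, swap → [11, 17, 15, 18, 20]
insert -7:
  append -7 at index 5 → [11, 17, 15, 18, 20, -7]
  -7 < parent 15 at index 2, swap → [11, 17, -7, 18, 20, 15]
  -7 < parent 11 at index 0, swap → [-7, 17, 11, 18, 20, 15]

[-7, 17, 11, 18, 20, 15]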